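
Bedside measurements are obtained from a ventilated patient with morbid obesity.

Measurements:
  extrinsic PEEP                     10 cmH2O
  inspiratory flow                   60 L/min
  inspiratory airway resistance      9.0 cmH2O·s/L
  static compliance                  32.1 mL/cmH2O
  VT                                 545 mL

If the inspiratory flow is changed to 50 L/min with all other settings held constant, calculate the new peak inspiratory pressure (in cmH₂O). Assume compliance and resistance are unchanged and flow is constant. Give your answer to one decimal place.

Flow: 60 L/min ÷ 60 = 1 L/s.
New flow: 50 L/min ÷ 60 = 0.8333 L/s.
PIP = Vt/C + R·V̇ + PEEP (constant-flow equation of motion).
Only the resistive term changes: ΔPIP = R × ΔV̇ = 9.0 × (0.8333 − 1) = 9.0 × -0.1667 = -1.5 cmH2O.
Original PIP = 545/32.1 + 9.0×1 + 10 = 35.978 cmH2O; new PIP = 35.978 + (-1.5) = 34.478 cmH2O.

34.5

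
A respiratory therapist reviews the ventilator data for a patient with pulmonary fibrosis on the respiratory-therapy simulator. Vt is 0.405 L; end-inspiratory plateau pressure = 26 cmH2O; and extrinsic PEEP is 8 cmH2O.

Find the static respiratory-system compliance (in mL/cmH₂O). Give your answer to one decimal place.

22.5

Cstat = Vt / (Pplat − PEEP) = 405 / (26 − 8) = 405 / 18.0 = 22.5 mL/cmH2O.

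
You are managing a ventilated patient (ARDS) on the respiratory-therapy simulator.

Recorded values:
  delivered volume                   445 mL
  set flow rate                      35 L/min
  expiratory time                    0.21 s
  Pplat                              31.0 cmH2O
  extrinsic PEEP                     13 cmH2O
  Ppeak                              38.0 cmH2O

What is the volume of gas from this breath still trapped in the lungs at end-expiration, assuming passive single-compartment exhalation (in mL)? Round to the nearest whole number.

Flow: 35 L/min ÷ 60 = 0.5833 L/s.
R = (PIP − Pplat)/V̇ = (38.0 − 31.0) / 0.5833 = 7.0/0.5833 = 12.001 cmH2O·s/L.
C = Vt/(Pplat − PEEP) = 445.0 / (31.0 − 13) = 445.0/18.0 = 24.722 mL/cmH2O.
τ = R × C = 12.001 × 0.02472 L/cmH2O = 0.2967 s.
Fraction remaining = e^(−Te/τ) = e^(−0.21/0.2967) = 0.4927.
Trapped volume = 445.0 × 0.4927 = 219.25 mL.

219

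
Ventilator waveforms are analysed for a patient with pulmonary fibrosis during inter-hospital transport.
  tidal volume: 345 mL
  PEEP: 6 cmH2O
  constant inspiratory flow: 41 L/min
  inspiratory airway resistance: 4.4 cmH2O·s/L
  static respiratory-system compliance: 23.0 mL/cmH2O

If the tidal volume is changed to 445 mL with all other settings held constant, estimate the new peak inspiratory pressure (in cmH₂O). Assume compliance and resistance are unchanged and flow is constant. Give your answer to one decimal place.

Flow: 41 L/min ÷ 60 = 0.6833 L/s.
PIP = Vt/C + R·V̇ + PEEP (constant-flow equation of motion).
Only the elastic term changes: ΔPIP = ΔVt / C = (445 − 345) / 23.0 = 4.348 cmH2O.
Original PIP = 345/23.0 + 4.4×0.6833 + 6 = 24.007 cmH2O; new PIP = 24.007 + (4.348) = 28.355 cmH2O.

28.4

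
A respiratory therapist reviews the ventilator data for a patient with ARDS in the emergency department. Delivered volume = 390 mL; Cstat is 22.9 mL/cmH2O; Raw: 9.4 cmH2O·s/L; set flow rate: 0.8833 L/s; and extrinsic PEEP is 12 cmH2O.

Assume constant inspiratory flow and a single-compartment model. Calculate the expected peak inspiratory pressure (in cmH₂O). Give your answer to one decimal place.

Equation of motion (constant flow): PIP = Vt/C + R·V̇ + PEEP.
PIP = 390/22.9 + 9.4×0.8833 + 12 = 17.031 + 8.303 + 12 = 37.334 cmH2O.

37.3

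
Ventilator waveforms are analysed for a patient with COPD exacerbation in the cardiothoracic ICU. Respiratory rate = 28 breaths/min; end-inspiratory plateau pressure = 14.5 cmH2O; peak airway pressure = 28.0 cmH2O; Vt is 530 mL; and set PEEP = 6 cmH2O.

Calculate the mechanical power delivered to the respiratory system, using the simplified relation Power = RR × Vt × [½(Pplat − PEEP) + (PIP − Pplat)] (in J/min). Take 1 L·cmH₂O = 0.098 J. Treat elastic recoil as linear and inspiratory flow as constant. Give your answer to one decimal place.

Per-breath work = Vt × [½(Pplat−PEEP) + (PIP−Pplat)] = 0.530 × [0.5×8.5 + 13.5] = 0.530 × 17.75 = 9.408 L·cmH2O.
Power = 28 × 9.408 = 263.42 L·cmH2O/min.
× 0.098 J/(L·cmH2O) → 25.815 J/min.

25.8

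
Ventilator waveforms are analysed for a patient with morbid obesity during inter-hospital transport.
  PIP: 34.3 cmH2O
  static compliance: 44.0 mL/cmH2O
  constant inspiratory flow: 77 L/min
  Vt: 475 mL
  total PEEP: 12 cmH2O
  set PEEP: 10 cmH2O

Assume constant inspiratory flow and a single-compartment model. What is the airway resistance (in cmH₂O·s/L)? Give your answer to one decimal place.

9.0

Flow: 77 L/min ÷ 60 = 1.2833 L/s.
Total PEEP = 12 cmH2O (set 10 + intrinsic 2); this is the baseline alveolar pressure.
Equation of motion (constant flow): PIP = Vt/C + R·V̇ + PEEP.
R·V̇ = PIP − Vt/C − PEEP = 34.3 − 475/44.0 − 12 = 34.3 − 10.795 − 12 = 11.505 cmH2O.
R = 11.505 / 1.2833 = 8.965 cmH2O·s/L.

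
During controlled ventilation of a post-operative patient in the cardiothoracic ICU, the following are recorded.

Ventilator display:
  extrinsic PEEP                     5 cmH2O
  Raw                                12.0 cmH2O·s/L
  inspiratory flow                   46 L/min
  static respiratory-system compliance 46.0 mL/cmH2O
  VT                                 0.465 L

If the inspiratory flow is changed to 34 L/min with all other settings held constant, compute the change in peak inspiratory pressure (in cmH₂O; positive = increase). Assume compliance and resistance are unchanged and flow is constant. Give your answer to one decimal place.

-2.4

Flow: 46 L/min ÷ 60 = 0.7667 L/s.
New flow: 34 L/min ÷ 60 = 0.5667 L/s.
PIP = Vt/C + R·V̇ + PEEP (constant-flow equation of motion).
Only the resistive term changes: ΔPIP = R × ΔV̇ = 12.0 × (0.5667 − 0.7667) = 12.0 × -0.2 = -2.4 cmH2O.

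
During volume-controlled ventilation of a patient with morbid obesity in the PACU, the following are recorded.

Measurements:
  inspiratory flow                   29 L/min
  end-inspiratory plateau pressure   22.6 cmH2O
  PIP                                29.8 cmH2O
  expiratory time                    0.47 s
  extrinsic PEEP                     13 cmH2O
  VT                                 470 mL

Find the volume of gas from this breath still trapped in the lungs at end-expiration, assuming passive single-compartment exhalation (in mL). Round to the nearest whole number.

Flow: 29 L/min ÷ 60 = 0.4833 L/s.
R = (PIP − Pplat)/V̇ = (29.8 − 22.6) / 0.4833 = 7.2/0.4833 = 14.898 cmH2O·s/L.
C = Vt/(Pplat − PEEP) = 470.0 / (22.6 − 13) = 470.0/9.6 = 48.958 mL/cmH2O.
τ = R × C = 14.898 × 0.04896 L/cmH2O = 0.7294 s.
Fraction remaining = e^(−Te/τ) = e^(−0.47/0.7294) = 0.525.
Trapped volume = 470.0 × 0.525 = 246.75 mL.

247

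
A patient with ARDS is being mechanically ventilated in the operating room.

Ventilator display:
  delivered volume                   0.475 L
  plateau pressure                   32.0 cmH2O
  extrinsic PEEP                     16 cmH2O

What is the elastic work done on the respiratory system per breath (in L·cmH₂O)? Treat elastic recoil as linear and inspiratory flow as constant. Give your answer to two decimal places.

3.80

Elastic work ≈ ½ × (Pplat − PEEP) × Vt = 0.5 × (32.0 − 16) × 0.475 L = 0.5 × 16.0 × 0.475 = 3.8 L·cmH2O.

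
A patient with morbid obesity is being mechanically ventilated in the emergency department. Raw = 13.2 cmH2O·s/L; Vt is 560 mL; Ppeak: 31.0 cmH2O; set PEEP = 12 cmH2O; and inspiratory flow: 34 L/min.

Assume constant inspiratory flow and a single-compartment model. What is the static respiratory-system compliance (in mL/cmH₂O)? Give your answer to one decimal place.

Flow: 34 L/min ÷ 60 = 0.5667 L/s.
Equation of motion (constant flow): PIP = Vt/C + R·V̇ + PEEP.
Vt/C = PIP − R·V̇ − PEEP = 31.0 − 13.2×0.5667 − 12 = 31.0 − 7.48 − 12 = 11.52 cmH2O.
C = Vt / 11.52 = 560 / 11.52 = 48.611 mL/cmH2O.

48.6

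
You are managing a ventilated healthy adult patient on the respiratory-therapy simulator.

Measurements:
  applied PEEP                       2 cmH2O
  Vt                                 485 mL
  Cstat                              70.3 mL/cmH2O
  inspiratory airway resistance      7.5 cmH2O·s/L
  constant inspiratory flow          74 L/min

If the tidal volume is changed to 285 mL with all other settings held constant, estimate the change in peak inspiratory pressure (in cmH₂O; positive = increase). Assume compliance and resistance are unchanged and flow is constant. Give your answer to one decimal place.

-2.8

PIP = Vt/C + R·V̇ + PEEP (constant-flow equation of motion).
Only the elastic term changes: ΔPIP = ΔVt / C = (285 − 485) / 70.3 = -2.845 cmH2O.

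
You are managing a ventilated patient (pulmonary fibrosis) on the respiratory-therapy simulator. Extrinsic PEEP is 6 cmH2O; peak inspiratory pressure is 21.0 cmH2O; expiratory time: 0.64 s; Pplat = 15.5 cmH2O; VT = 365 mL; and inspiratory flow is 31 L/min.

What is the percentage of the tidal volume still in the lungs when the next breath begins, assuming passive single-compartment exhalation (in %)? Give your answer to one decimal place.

20.9

Flow: 31 L/min ÷ 60 = 0.5167 L/s.
R = (PIP − Pplat)/V̇ = (21.0 − 15.5) / 0.5167 = 5.5/0.5167 = 10.644 cmH2O·s/L.
C = Vt/(Pplat − PEEP) = 365.0 / (15.5 − 6) = 365.0/9.5 = 38.421 mL/cmH2O.
τ = R × C = 10.644 × 0.03842 L/cmH2O = 0.4089 s.
Fraction remaining at end-expiration = e^(−Te/τ) = e^(−0.64/0.4089) = 0.2091 → 20.91%.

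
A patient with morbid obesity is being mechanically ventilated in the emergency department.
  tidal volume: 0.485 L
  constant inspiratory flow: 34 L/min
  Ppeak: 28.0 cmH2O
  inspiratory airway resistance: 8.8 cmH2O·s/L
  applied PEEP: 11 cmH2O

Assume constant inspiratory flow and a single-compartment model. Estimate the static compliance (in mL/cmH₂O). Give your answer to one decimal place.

40.4

Flow: 34 L/min ÷ 60 = 0.5667 L/s.
Equation of motion (constant flow): PIP = Vt/C + R·V̇ + PEEP.
Vt/C = PIP − R·V̇ − PEEP = 28.0 − 8.8×0.5667 − 11 = 28.0 − 4.987 − 11 = 12.013 cmH2O.
C = Vt / 12.013 = 485 / 12.013 = 40.373 mL/cmH2O.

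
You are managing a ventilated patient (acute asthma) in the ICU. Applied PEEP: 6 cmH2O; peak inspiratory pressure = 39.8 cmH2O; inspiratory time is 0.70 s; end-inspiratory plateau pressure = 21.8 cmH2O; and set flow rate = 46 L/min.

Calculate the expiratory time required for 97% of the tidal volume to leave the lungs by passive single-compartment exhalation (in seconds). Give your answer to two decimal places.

Flow: 46 L/min ÷ 60 = 0.7667 L/s.
Vt = flow × Ti = 0.7667 L/s × 0.70 s × 1000 mL/L = 536.69 mL.
R = (PIP − Pplat)/V̇ = (39.8 − 21.8) / 0.7667 = 18.0/0.7667 = 23.477 cmH2O·s/L.
C = Vt/(Pplat − PEEP) = 536.69 / (21.8 − 6) = 536.69/15.8 = 33.968 mL/cmH2O.
τ = R × C = 23.477 × 0.03397 L/cmH2O = 0.7975 s.
t = −τ·ln(1 − 0.97) = −0.7975·ln(0.03) = 2.796 s.

2.80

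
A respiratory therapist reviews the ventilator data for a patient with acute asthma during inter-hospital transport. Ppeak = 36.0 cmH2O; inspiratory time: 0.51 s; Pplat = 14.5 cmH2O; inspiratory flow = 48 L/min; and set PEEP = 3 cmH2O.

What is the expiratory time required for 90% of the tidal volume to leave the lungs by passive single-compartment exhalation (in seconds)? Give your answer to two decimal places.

Flow: 48 L/min ÷ 60 = 0.8 L/s.
Vt = flow × Ti = 0.8 L/s × 0.51 s × 1000 mL/L = 408.0 mL.
R = (PIP − Pplat)/V̇ = (36.0 − 14.5) / 0.8 = 21.5/0.8 = 26.875 cmH2O·s/L.
C = Vt/(Pplat − PEEP) = 408.0 / (14.5 − 3) = 408.0/11.5 = 35.478 mL/cmH2O.
τ = R × C = 26.875 × 0.03548 L/cmH2O = 0.9535 s.
t = −τ·ln(1 − 0.90) = −0.9535·ln(0.1) = 2.196 s.

2.20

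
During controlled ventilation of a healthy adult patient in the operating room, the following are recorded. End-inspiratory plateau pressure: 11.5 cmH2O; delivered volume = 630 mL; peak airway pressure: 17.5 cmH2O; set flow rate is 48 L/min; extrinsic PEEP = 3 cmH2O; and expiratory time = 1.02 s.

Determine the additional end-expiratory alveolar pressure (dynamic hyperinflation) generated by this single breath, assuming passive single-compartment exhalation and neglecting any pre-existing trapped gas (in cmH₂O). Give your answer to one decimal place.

1.4

Flow: 48 L/min ÷ 60 = 0.8 L/s.
R = (PIP − Pplat)/V̇ = (17.5 − 11.5) / 0.8 = 6.0/0.8 = 7.5 cmH2O·s/L.
C = Vt/(Pplat − PEEP) = 630.0 / (11.5 − 3) = 630.0/8.5 = 74.118 mL/cmH2O.
τ = R × C = 7.5 × 0.07412 L/cmH2O = 0.5559 s.
Fraction remaining = e^(−Te/τ) = e^(−1.02/0.5559) = 0.1596; trapped volume = 630.0 × 0.1596 = 100.55 mL.
Additional alveolar pressure from trapping ≈ V_trapped / C = 100.55 / 74.118 = 1.357 cmH2O.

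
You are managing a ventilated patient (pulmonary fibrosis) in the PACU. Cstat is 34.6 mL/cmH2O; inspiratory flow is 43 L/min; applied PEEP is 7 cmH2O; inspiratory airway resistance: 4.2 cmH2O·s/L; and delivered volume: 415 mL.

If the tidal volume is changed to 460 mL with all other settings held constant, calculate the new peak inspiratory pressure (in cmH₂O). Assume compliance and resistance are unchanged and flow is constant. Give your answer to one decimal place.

Flow: 43 L/min ÷ 60 = 0.7167 L/s.
PIP = Vt/C + R·V̇ + PEEP (constant-flow equation of motion).
Only the elastic term changes: ΔPIP = ΔVt / C = (460 − 415) / 34.6 = 1.301 cmH2O.
Original PIP = 415/34.6 + 4.2×0.7167 + 7 = 22.004 cmH2O; new PIP = 22.004 + (1.301) = 23.305 cmH2O.

23.3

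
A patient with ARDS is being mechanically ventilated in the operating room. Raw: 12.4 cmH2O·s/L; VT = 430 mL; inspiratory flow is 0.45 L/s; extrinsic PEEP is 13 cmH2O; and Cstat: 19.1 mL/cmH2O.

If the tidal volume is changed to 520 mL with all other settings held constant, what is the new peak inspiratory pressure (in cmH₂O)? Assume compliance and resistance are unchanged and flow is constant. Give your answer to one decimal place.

45.8

PIP = Vt/C + R·V̇ + PEEP (constant-flow equation of motion).
Only the elastic term changes: ΔPIP = ΔVt / C = (520 − 430) / 19.1 = 4.712 cmH2O.
Original PIP = 430/19.1 + 12.4×0.45 + 13 = 41.093 cmH2O; new PIP = 41.093 + (4.712) = 45.805 cmH2O.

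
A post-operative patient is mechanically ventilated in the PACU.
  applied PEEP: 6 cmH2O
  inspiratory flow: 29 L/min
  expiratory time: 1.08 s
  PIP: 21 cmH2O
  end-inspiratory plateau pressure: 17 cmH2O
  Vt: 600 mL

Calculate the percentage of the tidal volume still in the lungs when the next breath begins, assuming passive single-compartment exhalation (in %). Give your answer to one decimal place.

9.1

Flow: 29 L/min ÷ 60 = 0.4833 L/s.
R = (PIP − Pplat)/V̇ = (21 − 17) / 0.4833 = 4.0/0.4833 = 8.276 cmH2O·s/L.
C = Vt/(Pplat − PEEP) = 600.0 / (17 − 6) = 600.0/11.0 = 54.545 mL/cmH2O.
τ = R × C = 8.276 × 0.05455 L/cmH2O = 0.4515 s.
Fraction remaining at end-expiration = e^(−Te/τ) = e^(−1.08/0.4515) = 0.09144 → 9.144%.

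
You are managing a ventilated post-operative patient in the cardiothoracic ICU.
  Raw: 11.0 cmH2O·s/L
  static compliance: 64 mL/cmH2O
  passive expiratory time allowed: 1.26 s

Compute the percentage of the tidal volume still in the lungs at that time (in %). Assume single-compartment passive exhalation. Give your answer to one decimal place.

16.7

τ = R × C = 11.0 × 64 mL/cmH2O = 11.0 × 0.064 L/cmH2O = 0.704 s.
Passive exhalation: V(t)/V₀ = e^(−t/τ) = e^(−1.26/0.704) = 0.167.
Fraction remaining = 0.167 → 16.7%.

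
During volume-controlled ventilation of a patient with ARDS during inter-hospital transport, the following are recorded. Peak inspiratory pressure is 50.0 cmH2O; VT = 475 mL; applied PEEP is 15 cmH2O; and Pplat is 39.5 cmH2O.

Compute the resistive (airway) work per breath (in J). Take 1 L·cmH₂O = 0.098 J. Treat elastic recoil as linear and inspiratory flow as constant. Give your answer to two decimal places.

With constant inspiratory flow the resistive pressure is constant at PIP − Pplat = 50.0 − 39.5 = 10.5 cmH2O, so resistive work = 10.5 × 0.475 = 4.988 L·cmH2O.
× 0.098 J/(L·cmH2O) → 0.4888 J.

0.49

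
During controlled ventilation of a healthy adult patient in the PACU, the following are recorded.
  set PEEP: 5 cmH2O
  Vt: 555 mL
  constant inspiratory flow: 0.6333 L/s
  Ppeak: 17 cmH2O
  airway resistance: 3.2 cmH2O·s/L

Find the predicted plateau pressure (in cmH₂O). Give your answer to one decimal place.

15.0

Pplat = PIP − Raw × flow = 17 − 3.2 × 0.6333 = 17 − 2.027 = 14.973 cmH2O.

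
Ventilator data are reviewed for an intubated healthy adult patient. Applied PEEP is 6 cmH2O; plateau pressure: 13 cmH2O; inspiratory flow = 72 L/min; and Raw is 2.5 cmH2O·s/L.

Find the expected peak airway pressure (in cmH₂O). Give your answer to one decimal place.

16.0

Flow: 72 L/min ÷ 60 = 1.2 L/s.
PIP = Pplat + Raw × flow = 13 + 2.5 × 1.2 = 13 + 3.0 = 16.0 cmH2O.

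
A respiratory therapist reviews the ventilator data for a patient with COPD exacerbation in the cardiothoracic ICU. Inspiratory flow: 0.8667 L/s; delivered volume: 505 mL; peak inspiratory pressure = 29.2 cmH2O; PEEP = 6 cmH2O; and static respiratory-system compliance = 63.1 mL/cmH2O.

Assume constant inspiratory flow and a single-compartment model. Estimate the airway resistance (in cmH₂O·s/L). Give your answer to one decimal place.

17.5

Equation of motion (constant flow): PIP = Vt/C + R·V̇ + PEEP.
R·V̇ = PIP − Vt/C − PEEP = 29.2 − 505/63.1 − 6 = 29.2 − 8.003 − 6 = 15.197 cmH2O.
R = 15.197 / 0.8667 = 17.534 cmH2O·s/L.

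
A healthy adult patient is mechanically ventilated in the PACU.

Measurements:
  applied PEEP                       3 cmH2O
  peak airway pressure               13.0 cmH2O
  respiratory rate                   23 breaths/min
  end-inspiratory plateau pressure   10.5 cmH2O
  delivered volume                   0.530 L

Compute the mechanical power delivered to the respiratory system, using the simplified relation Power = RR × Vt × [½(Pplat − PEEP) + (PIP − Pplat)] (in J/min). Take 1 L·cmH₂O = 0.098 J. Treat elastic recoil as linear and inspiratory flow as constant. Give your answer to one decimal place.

Per-breath work = Vt × [½(Pplat−PEEP) + (PIP−Pplat)] = 0.530 × [0.5×7.5 + 2.5] = 0.530 × 6.25 = 3.313 L·cmH2O.
Power = 23 × 3.313 = 76.199 L·cmH2O/min.
× 0.098 J/(L·cmH2O) → 7.468 J/min.

7.5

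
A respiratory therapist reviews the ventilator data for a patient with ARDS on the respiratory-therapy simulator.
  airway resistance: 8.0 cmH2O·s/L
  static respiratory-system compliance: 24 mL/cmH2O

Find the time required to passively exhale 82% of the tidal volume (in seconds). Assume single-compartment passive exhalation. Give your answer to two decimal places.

τ = R × C = 8.0 × 24 mL/cmH2O = 8.0 × 0.024 L/cmH2O = 0.192 s.
Exhaled fraction f = 1 − e^(−t/τ) → t = −τ·ln(1 − f) = −0.192·ln(0.18) = 0.3292 s.

0.33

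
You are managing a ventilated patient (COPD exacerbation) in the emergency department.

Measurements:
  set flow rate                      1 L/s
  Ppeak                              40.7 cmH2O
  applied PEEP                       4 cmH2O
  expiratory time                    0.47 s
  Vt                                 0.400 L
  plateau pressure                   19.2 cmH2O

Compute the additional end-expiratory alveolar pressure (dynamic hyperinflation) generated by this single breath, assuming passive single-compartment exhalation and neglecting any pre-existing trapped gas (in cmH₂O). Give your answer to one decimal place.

6.6

R = (PIP − Pplat)/V̇ = (40.7 − 19.2) / 1 = 21.5/1 = 21.5 cmH2O·s/L.
C = Vt/(Pplat − PEEP) = 400.0 / (19.2 − 4) = 400.0/15.2 = 26.316 mL/cmH2O.
τ = R × C = 21.5 × 0.02632 L/cmH2O = 0.5659 s.
Fraction remaining = e^(−Te/τ) = e^(−0.47/0.5659) = 0.4358; trapped volume = 400.0 × 0.4358 = 174.32 mL.
Additional alveolar pressure from trapping ≈ V_trapped / C = 174.32 / 26.316 = 6.624 cmH2O.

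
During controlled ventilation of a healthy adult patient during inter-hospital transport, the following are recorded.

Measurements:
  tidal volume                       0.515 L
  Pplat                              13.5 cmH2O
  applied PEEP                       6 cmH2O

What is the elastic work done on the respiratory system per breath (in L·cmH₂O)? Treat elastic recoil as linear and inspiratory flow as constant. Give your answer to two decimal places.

Elastic work ≈ ½ × (Pplat − PEEP) × Vt = 0.5 × (13.5 − 6) × 0.515 L = 0.5 × 7.5 × 0.515 = 1.931 L·cmH2O.

1.93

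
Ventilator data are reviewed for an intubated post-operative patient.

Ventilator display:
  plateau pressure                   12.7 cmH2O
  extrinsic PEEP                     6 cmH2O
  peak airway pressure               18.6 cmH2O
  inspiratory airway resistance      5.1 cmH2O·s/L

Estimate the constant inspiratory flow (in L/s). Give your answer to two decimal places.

flow = (PIP − Pplat) / Raw = 5.9 / 5.1 = 1.157 L/s.

1.16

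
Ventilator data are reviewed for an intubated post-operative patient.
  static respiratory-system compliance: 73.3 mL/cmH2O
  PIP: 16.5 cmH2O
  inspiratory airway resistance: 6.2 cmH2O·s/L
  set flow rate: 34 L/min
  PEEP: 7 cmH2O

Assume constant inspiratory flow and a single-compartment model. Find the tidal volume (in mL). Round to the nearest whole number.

Flow: 34 L/min ÷ 60 = 0.5667 L/s.
Equation of motion (constant flow): PIP = Vt/C + R·V̇ + PEEP.
Vt/C = PIP − R·V̇ − PEEP = 16.5 − 3.514 − 7 = 5.986 cmH2O.
Vt = C × 5.986 = 73.3 × 5.986 = 438.77 mL.

439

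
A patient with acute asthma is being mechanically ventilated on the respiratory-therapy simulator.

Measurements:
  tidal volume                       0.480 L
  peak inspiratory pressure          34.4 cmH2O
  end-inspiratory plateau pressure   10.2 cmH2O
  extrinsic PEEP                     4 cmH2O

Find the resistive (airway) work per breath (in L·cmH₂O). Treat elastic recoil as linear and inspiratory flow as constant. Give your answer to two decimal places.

11.62

With constant inspiratory flow the resistive pressure is constant at PIP − Pplat = 34.4 − 10.2 = 24.2 cmH2O, so resistive work = 24.2 × 0.480 = 11.616 L·cmH2O.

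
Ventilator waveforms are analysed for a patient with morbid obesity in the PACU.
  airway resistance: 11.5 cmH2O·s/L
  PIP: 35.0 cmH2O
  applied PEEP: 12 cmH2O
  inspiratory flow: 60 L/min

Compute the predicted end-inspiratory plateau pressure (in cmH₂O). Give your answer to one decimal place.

23.5

Flow: 60 L/min ÷ 60 = 1 L/s.
Pplat = PIP − Raw × flow = 35.0 − 11.5 × 1 = 35.0 − 11.5 = 23.5 cmH2O.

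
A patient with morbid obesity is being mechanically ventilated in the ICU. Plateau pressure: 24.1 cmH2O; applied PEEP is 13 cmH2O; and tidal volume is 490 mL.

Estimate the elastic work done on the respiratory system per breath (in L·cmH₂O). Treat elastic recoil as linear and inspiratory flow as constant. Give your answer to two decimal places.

Elastic work ≈ ½ × (Pplat − PEEP) × Vt = 0.5 × (24.1 − 13) × 0.490 L = 0.5 × 11.1 × 0.490 = 2.72 L·cmH2O.

2.72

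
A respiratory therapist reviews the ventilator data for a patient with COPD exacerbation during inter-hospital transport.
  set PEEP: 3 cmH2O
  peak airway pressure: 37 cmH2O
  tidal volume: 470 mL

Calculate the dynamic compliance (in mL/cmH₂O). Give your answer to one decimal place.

Dynamic compliance = Vt / (PIP − PEEP) = 470 / (37 − 3) = 470 / 34.0 = 13.824 mL/cmH2O.

13.8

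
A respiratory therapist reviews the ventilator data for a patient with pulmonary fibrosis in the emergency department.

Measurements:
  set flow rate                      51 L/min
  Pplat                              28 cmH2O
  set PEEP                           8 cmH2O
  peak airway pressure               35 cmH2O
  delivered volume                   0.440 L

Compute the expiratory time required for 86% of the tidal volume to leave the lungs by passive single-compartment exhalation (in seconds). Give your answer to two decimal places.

Flow: 51 L/min ÷ 60 = 0.85 L/s.
R = (PIP − Pplat)/V̇ = (35 − 28) / 0.85 = 7.0/0.85 = 8.235 cmH2O·s/L.
C = Vt/(Pplat − PEEP) = 440.0 / (28 − 8) = 440.0/20.0 = 22.0 mL/cmH2O.
τ = R × C = 8.235 × 0.022 L/cmH2O = 0.1812 s.
t = −τ·ln(1 − 0.86) = −0.1812·ln(0.14) = 0.3563 s.

0.36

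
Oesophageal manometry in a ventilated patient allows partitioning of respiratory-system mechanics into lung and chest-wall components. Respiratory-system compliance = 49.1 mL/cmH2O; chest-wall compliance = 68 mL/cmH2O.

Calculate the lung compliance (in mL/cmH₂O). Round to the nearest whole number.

1/CL = 1/Crs − 1/Ccw.
1/CL = 1/49.1 − 1/68 = 0.005661.
CL = 176.65 mL/cmH2O.

177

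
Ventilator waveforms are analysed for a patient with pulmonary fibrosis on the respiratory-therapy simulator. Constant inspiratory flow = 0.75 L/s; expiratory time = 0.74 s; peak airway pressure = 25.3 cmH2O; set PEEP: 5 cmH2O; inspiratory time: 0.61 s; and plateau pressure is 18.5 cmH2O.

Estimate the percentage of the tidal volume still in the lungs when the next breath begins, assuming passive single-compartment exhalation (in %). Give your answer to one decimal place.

Vt = flow × Ti = 0.75 L/s × 0.61 s × 1000 mL/L = 457.5 mL.
R = (PIP − Pplat)/V̇ = (25.3 − 18.5) / 0.75 = 6.8/0.75 = 9.067 cmH2O·s/L.
C = Vt/(Pplat − PEEP) = 457.5 / (18.5 − 5) = 457.5/13.5 = 33.889 mL/cmH2O.
τ = R × C = 9.067 × 0.03389 L/cmH2O = 0.3073 s.
Fraction remaining at end-expiration = e^(−Te/τ) = e^(−0.74/0.3073) = 0.08999 → 8.999%.

9.0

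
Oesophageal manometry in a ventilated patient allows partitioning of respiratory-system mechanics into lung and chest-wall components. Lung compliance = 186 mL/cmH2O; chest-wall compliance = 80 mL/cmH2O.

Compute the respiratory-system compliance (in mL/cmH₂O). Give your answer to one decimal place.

55.9

Lung and chest wall are elastances in series: 1/Crs = 1/CL + 1/Ccw.
1/Crs = 1/186 + 1/80 = 0.01788.
Crs = 55.928 mL/cmH2O.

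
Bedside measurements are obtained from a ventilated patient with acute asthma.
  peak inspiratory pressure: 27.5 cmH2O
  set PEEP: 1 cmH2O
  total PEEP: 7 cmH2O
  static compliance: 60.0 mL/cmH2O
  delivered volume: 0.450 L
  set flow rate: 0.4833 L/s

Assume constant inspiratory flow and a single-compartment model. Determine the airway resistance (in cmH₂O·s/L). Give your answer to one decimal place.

Total PEEP = 7 cmH2O (set 1 + intrinsic 6); this is the baseline alveolar pressure.
Equation of motion (constant flow): PIP = Vt/C + R·V̇ + PEEP.
R·V̇ = PIP − Vt/C − PEEP = 27.5 − 450/60.0 − 7 = 27.5 − 7.5 − 7 = 13.0 cmH2O.
R = 13.0 / 0.4833 = 26.898 cmH2O·s/L.

26.9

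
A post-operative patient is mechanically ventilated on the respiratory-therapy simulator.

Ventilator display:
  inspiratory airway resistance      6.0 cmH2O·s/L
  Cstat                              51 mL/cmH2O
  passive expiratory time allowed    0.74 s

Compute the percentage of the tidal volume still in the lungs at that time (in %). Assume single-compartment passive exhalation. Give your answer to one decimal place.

8.9

τ = R × C = 6.0 × 51 mL/cmH2O = 6.0 × 0.051 L/cmH2O = 0.306 s.
Passive exhalation: V(t)/V₀ = e^(−t/τ) = e^(−0.74/0.306) = 0.08907.
Fraction remaining = 0.08907 → 8.907%.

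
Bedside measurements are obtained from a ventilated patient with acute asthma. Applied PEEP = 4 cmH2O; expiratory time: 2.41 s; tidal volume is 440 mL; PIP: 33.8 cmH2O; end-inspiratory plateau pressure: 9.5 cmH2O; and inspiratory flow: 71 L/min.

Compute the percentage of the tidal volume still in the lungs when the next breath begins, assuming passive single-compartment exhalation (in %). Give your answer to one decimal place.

Flow: 71 L/min ÷ 60 = 1.1833 L/s.
R = (PIP − Pplat)/V̇ = (33.8 − 9.5) / 1.1833 = 24.3/1.1833 = 20.536 cmH2O·s/L.
C = Vt/(Pplat − PEEP) = 440.0 / (9.5 − 4) = 440.0/5.5 = 80.0 mL/cmH2O.
τ = R × C = 20.536 × 0.08 L/cmH2O = 1.643 s.
Fraction remaining at end-expiration = e^(−Te/τ) = e^(−2.41/1.643) = 0.2307 → 23.07%.

23.1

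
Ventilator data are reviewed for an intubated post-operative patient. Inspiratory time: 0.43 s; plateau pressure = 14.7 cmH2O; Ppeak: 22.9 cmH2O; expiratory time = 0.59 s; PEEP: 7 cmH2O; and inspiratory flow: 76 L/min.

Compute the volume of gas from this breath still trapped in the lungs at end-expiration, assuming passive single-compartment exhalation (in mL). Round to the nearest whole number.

150

Flow: 76 L/min ÷ 60 = 1.2667 L/s.
Vt = flow × Ti = 1.2667 L/s × 0.43 s × 1000 mL/L = 544.68 mL.
R = (PIP − Pplat)/V̇ = (22.9 − 14.7) / 1.2667 = 8.2/1.2667 = 6.474 cmH2O·s/L.
C = Vt/(Pplat − PEEP) = 544.68 / (14.7 − 7) = 544.68/7.7 = 70.738 mL/cmH2O.
τ = R × C = 6.474 × 0.07074 L/cmH2O = 0.458 s.
Fraction remaining = e^(−Te/τ) = e^(−0.59/0.458) = 0.2758.
Trapped volume = 544.68 × 0.2758 = 150.22 mL.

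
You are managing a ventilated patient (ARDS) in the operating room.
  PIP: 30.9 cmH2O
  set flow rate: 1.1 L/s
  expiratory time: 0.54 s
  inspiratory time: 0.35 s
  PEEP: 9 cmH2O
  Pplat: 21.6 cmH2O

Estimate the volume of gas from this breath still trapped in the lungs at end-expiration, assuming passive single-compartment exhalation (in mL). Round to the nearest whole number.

48

Vt = flow × Ti = 1.1 L/s × 0.35 s × 1000 mL/L = 385.0 mL.
R = (PIP − Pplat)/V̇ = (30.9 − 21.6) / 1.1 = 9.3/1.1 = 8.455 cmH2O·s/L.
C = Vt/(Pplat − PEEP) = 385.0 / (21.6 − 9) = 385.0/12.6 = 30.556 mL/cmH2O.
τ = R × C = 8.455 × 0.03056 L/cmH2O = 0.2584 s.
Fraction remaining = e^(−Te/τ) = e^(−0.54/0.2584) = 0.1237.
Trapped volume = 385.0 × 0.1237 = 47.625 mL.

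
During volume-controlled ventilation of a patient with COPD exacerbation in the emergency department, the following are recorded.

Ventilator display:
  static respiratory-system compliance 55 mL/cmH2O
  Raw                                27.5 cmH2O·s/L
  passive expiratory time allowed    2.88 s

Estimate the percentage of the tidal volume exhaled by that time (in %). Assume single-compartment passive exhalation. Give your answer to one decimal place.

85.1

τ = R × C = 27.5 × 55 mL/cmH2O = 27.5 × 0.055 L/cmH2O = 1.513 s.
Passive exhalation: V(t)/V₀ = e^(−t/τ) = e^(−2.88/1.513) = 0.149.
Fraction exhaled = 1 − 0.149 = 0.851 → 85.1%.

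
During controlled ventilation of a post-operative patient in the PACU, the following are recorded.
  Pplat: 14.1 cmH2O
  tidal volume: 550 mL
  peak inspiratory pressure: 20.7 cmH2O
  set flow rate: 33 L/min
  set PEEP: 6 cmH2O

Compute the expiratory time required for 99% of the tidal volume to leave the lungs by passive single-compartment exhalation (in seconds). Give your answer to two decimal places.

3.75

Flow: 33 L/min ÷ 60 = 0.55 L/s.
R = (PIP − Pplat)/V̇ = (20.7 − 14.1) / 0.55 = 6.6/0.55 = 12.0 cmH2O·s/L.
C = Vt/(Pplat − PEEP) = 550.0 / (14.1 − 6) = 550.0/8.1 = 67.901 mL/cmH2O.
τ = R × C = 12.0 × 0.0679 L/cmH2O = 0.8148 s.
t = −τ·ln(1 − 0.99) = −0.8148·ln(0.01) = 3.752 s.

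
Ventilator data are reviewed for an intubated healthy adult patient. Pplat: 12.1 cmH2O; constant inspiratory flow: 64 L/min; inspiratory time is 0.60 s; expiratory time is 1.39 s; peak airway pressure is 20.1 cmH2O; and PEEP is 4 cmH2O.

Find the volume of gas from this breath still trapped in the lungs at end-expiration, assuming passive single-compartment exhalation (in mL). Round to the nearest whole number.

Flow: 64 L/min ÷ 60 = 1.0667 L/s.
Vt = flow × Ti = 1.0667 L/s × 0.60 s × 1000 mL/L = 640.02 mL.
R = (PIP − Pplat)/V̇ = (20.1 − 12.1) / 1.0667 = 8.0/1.0667 = 7.5 cmH2O·s/L.
C = Vt/(Pplat − PEEP) = 640.02 / (12.1 − 4) = 640.02/8.1 = 79.015 mL/cmH2O.
τ = R × C = 7.5 × 0.07902 L/cmH2O = 0.5927 s.
Fraction remaining = e^(−Te/τ) = e^(−1.39/0.5927) = 0.09583.
Trapped volume = 640.02 × 0.09583 = 61.333 mL.

61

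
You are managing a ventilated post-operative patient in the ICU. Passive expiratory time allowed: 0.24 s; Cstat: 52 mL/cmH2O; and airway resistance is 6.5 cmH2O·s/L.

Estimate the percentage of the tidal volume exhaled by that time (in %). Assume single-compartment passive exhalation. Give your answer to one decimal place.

50.8

τ = R × C = 6.5 × 52 mL/cmH2O = 6.5 × 0.052 L/cmH2O = 0.338 s.
Passive exhalation: V(t)/V₀ = e^(−t/τ) = e^(−0.24/0.338) = 0.4916.
Fraction exhaled = 1 − 0.4916 = 0.5084 → 50.84%.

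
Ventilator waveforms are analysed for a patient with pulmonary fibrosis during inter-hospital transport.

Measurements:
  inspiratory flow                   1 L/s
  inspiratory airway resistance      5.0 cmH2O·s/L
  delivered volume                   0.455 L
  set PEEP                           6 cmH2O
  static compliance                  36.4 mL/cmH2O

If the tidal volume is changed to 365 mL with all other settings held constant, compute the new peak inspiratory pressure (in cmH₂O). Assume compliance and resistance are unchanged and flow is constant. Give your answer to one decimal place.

PIP = Vt/C + R·V̇ + PEEP (constant-flow equation of motion).
Only the elastic term changes: ΔPIP = ΔVt / C = (365 − 455) / 36.4 = -2.473 cmH2O.
Original PIP = 455/36.4 + 5.0×1 + 6 = 23.5 cmH2O; new PIP = 23.5 + (-2.473) = 21.027 cmH2O.

21.0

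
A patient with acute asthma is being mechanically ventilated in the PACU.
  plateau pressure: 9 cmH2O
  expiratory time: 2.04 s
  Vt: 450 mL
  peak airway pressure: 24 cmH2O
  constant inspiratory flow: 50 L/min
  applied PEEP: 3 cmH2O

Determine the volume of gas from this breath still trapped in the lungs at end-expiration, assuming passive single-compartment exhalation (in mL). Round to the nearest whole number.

99

Flow: 50 L/min ÷ 60 = 0.8333 L/s.
R = (PIP − Pplat)/V̇ = (24 − 9) / 0.8333 = 15.0/0.8333 = 18.001 cmH2O·s/L.
C = Vt/(Pplat − PEEP) = 450.0 / (9 − 3) = 450.0/6.0 = 75.0 mL/cmH2O.
τ = R × C = 18.001 × 0.075 L/cmH2O = 1.35 s.
Fraction remaining = e^(−Te/τ) = e^(−2.04/1.35) = 0.2207.
Trapped volume = 450.0 × 0.2207 = 99.315 mL.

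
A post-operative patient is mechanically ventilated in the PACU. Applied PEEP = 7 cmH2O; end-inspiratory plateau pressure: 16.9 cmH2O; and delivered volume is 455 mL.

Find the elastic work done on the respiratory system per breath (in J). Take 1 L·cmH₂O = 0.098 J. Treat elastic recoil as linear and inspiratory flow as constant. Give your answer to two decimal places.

Elastic work ≈ ½ × (Pplat − PEEP) × Vt = 0.5 × (16.9 − 7) × 0.455 L = 0.5 × 9.9 × 0.455 = 2.252 L·cmH2O.
× 0.098 J/(L·cmH2O) → 0.2207 J.

0.22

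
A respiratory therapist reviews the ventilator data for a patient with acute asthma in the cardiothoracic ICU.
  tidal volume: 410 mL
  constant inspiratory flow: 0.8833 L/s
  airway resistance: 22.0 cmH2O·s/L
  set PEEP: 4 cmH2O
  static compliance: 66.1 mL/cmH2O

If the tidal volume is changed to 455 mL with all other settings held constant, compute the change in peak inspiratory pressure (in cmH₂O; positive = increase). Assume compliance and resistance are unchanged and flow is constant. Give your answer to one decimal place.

PIP = Vt/C + R·V̇ + PEEP (constant-flow equation of motion).
Only the elastic term changes: ΔPIP = ΔVt / C = (455 − 410) / 66.1 = 0.6808 cmH2O.

0.7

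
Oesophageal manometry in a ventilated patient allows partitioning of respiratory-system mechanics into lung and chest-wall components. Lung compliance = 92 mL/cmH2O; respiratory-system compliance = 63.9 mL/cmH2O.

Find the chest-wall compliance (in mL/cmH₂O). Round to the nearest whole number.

209

1/Ccw = 1/Crs − 1/CL.
1/Ccw = 1/63.9 − 1/92 = 0.00478.
Ccw = 209.21 mL/cmH2O.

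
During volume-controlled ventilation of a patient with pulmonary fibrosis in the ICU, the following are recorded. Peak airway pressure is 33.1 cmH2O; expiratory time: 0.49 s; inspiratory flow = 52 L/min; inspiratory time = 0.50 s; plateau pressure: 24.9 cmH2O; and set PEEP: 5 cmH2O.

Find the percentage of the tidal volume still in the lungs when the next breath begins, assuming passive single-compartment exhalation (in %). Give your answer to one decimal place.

9.3

Flow: 52 L/min ÷ 60 = 0.8667 L/s.
Vt = flow × Ti = 0.8667 L/s × 0.50 s × 1000 mL/L = 433.35 mL.
R = (PIP − Pplat)/V̇ = (33.1 − 24.9) / 0.8667 = 8.2/0.8667 = 9.461 cmH2O·s/L.
C = Vt/(Pplat − PEEP) = 433.35 / (24.9 − 5) = 433.35/19.9 = 21.776 mL/cmH2O.
τ = R × C = 9.461 × 0.02178 L/cmH2O = 0.2061 s.
Fraction remaining at end-expiration = e^(−Te/τ) = e^(−0.49/0.2061) = 0.09278 → 9.278%.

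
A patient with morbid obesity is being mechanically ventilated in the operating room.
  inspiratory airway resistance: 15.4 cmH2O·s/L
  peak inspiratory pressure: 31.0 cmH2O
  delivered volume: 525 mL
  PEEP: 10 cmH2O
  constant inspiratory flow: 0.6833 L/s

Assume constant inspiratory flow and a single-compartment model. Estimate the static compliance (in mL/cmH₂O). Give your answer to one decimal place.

Equation of motion (constant flow): PIP = Vt/C + R·V̇ + PEEP.
Vt/C = PIP − R·V̇ − PEEP = 31.0 − 15.4×0.6833 − 10 = 31.0 − 10.523 − 10 = 10.477 cmH2O.
C = Vt / 10.477 = 525 / 10.477 = 50.11 mL/cmH2O.

50.1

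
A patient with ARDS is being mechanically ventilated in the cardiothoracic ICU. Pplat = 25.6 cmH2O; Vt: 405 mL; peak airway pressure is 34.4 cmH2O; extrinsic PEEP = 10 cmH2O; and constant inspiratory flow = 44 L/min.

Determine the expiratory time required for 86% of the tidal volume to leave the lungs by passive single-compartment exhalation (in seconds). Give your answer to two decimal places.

0.61

Flow: 44 L/min ÷ 60 = 0.7333 L/s.
R = (PIP − Pplat)/V̇ = (34.4 − 25.6) / 0.7333 = 8.8/0.7333 = 12.001 cmH2O·s/L.
C = Vt/(Pplat − PEEP) = 405.0 / (25.6 − 10) = 405.0/15.6 = 25.962 mL/cmH2O.
τ = R × C = 12.001 × 0.02596 L/cmH2O = 0.3115 s.
t = −τ·ln(1 − 0.86) = −0.3115·ln(0.14) = 0.6124 s.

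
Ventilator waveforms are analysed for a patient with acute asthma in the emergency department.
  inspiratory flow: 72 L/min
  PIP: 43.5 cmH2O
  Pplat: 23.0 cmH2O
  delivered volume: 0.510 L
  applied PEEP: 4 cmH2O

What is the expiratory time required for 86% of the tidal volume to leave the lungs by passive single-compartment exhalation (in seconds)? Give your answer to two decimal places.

0.90

Flow: 72 L/min ÷ 60 = 1.2 L/s.
R = (PIP − Pplat)/V̇ = (43.5 − 23.0) / 1.2 = 20.5/1.2 = 17.083 cmH2O·s/L.
C = Vt/(Pplat − PEEP) = 510.0 / (23.0 − 4) = 510.0/19.0 = 26.842 mL/cmH2O.
τ = R × C = 17.083 × 0.02684 L/cmH2O = 0.4585 s.
t = −τ·ln(1 − 0.86) = −0.4585·ln(0.14) = 0.9015 s.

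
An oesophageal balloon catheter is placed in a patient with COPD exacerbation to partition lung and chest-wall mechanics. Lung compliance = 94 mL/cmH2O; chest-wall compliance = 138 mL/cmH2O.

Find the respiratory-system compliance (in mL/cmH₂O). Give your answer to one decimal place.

Lung and chest wall are elastances in series: 1/Crs = 1/CL + 1/Ccw.
1/Crs = 1/94 + 1/138 = 0.01788.
Crs = 55.928 mL/cmH2O.

55.9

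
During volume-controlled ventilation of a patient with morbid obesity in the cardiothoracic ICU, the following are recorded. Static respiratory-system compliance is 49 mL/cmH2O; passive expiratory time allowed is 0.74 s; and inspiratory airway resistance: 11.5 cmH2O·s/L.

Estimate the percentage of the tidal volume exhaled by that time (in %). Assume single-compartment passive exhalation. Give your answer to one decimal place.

τ = R × C = 11.5 × 49 mL/cmH2O = 11.5 × 0.049 L/cmH2O = 0.5635 s.
Passive exhalation: V(t)/V₀ = e^(−t/τ) = e^(−0.74/0.5635) = 0.269.
Fraction exhaled = 1 − 0.269 = 0.731 → 73.1%.

73.1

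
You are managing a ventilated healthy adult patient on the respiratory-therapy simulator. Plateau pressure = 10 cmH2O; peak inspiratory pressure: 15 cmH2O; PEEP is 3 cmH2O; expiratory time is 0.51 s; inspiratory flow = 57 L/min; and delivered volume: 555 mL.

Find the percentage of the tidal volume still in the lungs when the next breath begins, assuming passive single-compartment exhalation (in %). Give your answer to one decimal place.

Flow: 57 L/min ÷ 60 = 0.95 L/s.
R = (PIP − Pplat)/V̇ = (15 − 10) / 0.95 = 5.0/0.95 = 5.263 cmH2O·s/L.
C = Vt/(Pplat − PEEP) = 555.0 / (10 − 3) = 555.0/7.0 = 79.286 mL/cmH2O.
τ = R × C = 5.263 × 0.07929 L/cmH2O = 0.4173 s.
Fraction remaining at end-expiration = e^(−Te/τ) = e^(−0.51/0.4173) = 0.2946 → 29.46%.

29.5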